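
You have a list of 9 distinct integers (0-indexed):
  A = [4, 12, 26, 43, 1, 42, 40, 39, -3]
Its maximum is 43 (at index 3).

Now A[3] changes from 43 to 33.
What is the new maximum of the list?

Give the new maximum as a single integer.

Old max = 43 (at index 3)
Change: A[3] 43 -> 33
Changed element WAS the max -> may need rescan.
  Max of remaining elements: 42
  New max = max(33, 42) = 42

Answer: 42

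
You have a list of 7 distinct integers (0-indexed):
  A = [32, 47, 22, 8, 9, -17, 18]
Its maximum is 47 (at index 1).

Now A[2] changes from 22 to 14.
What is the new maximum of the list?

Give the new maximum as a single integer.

Answer: 47

Derivation:
Old max = 47 (at index 1)
Change: A[2] 22 -> 14
Changed element was NOT the old max.
  New max = max(old_max, new_val) = max(47, 14) = 47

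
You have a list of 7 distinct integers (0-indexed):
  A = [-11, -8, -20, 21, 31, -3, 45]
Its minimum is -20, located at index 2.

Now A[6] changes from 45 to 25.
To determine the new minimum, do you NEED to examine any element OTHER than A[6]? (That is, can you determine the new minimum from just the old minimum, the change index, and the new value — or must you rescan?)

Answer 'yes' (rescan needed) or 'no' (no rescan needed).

Answer: no

Derivation:
Old min = -20 at index 2
Change at index 6: 45 -> 25
Index 6 was NOT the min. New min = min(-20, 25). No rescan of other elements needed.
Needs rescan: no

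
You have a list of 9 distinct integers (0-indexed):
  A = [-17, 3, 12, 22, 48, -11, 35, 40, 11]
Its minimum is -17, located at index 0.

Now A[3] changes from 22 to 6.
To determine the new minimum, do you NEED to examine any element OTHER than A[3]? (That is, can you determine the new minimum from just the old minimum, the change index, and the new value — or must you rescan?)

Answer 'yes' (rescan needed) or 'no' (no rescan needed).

Old min = -17 at index 0
Change at index 3: 22 -> 6
Index 3 was NOT the min. New min = min(-17, 6). No rescan of other elements needed.
Needs rescan: no

Answer: no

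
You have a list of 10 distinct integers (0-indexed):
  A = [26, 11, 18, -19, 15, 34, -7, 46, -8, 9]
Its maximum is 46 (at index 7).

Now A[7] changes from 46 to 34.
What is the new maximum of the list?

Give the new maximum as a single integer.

Old max = 46 (at index 7)
Change: A[7] 46 -> 34
Changed element WAS the max -> may need rescan.
  Max of remaining elements: 34
  New max = max(34, 34) = 34

Answer: 34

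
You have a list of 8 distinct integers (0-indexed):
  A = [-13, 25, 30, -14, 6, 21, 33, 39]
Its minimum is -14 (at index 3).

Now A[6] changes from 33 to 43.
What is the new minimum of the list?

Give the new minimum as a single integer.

Answer: -14

Derivation:
Old min = -14 (at index 3)
Change: A[6] 33 -> 43
Changed element was NOT the old min.
  New min = min(old_min, new_val) = min(-14, 43) = -14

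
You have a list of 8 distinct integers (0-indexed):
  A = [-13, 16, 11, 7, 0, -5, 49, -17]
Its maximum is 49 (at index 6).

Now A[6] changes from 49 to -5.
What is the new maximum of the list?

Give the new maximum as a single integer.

Answer: 16

Derivation:
Old max = 49 (at index 6)
Change: A[6] 49 -> -5
Changed element WAS the max -> may need rescan.
  Max of remaining elements: 16
  New max = max(-5, 16) = 16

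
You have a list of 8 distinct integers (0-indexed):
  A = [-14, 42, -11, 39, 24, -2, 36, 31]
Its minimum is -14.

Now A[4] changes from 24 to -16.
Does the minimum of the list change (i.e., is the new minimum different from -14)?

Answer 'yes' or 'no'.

Old min = -14
Change: A[4] 24 -> -16
Changed element was NOT the min; min changes only if -16 < -14.
New min = -16; changed? yes

Answer: yes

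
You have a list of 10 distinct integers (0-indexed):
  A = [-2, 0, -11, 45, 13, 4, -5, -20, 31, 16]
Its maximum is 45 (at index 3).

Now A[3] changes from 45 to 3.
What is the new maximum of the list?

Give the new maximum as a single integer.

Answer: 31

Derivation:
Old max = 45 (at index 3)
Change: A[3] 45 -> 3
Changed element WAS the max -> may need rescan.
  Max of remaining elements: 31
  New max = max(3, 31) = 31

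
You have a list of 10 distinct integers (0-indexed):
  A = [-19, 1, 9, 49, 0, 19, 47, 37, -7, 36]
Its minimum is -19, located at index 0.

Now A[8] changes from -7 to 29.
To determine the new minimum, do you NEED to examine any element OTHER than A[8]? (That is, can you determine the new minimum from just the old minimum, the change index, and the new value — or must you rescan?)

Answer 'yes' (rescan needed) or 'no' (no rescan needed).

Old min = -19 at index 0
Change at index 8: -7 -> 29
Index 8 was NOT the min. New min = min(-19, 29). No rescan of other elements needed.
Needs rescan: no

Answer: no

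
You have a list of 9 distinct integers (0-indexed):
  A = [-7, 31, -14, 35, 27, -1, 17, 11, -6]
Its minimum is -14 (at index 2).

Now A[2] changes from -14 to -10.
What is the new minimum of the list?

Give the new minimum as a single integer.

Old min = -14 (at index 2)
Change: A[2] -14 -> -10
Changed element WAS the min. Need to check: is -10 still <= all others?
  Min of remaining elements: -7
  New min = min(-10, -7) = -10

Answer: -10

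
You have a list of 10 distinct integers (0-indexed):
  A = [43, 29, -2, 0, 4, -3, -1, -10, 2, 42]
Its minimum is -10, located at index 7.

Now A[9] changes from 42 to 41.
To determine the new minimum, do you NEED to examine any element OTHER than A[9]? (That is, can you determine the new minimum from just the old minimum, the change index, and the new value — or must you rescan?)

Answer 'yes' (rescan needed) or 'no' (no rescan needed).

Old min = -10 at index 7
Change at index 9: 42 -> 41
Index 9 was NOT the min. New min = min(-10, 41). No rescan of other elements needed.
Needs rescan: no

Answer: no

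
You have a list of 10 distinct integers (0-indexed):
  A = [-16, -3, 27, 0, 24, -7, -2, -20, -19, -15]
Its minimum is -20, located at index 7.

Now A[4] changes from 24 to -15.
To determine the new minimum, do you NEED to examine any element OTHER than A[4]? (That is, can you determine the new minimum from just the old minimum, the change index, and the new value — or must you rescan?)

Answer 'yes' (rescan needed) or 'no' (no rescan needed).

Old min = -20 at index 7
Change at index 4: 24 -> -15
Index 4 was NOT the min. New min = min(-20, -15). No rescan of other elements needed.
Needs rescan: no

Answer: no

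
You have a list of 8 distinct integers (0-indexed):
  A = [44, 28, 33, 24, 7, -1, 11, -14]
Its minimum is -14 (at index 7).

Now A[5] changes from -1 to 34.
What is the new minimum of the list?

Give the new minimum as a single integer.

Answer: -14

Derivation:
Old min = -14 (at index 7)
Change: A[5] -1 -> 34
Changed element was NOT the old min.
  New min = min(old_min, new_val) = min(-14, 34) = -14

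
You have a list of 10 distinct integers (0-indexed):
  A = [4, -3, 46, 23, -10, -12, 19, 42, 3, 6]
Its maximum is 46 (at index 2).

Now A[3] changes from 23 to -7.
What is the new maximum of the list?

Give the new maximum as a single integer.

Old max = 46 (at index 2)
Change: A[3] 23 -> -7
Changed element was NOT the old max.
  New max = max(old_max, new_val) = max(46, -7) = 46

Answer: 46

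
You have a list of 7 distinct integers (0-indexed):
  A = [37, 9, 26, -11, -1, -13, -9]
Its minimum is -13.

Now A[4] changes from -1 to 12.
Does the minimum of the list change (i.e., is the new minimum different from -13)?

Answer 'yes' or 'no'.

Old min = -13
Change: A[4] -1 -> 12
Changed element was NOT the min; min changes only if 12 < -13.
New min = -13; changed? no

Answer: no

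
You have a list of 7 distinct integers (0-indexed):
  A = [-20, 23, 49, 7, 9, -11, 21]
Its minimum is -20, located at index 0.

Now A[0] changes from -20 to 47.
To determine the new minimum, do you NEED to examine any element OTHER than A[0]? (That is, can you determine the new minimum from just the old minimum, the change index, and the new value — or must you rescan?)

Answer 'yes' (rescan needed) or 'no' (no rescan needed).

Old min = -20 at index 0
Change at index 0: -20 -> 47
Index 0 WAS the min and new value 47 > old min -20. Must rescan other elements to find the new min.
Needs rescan: yes

Answer: yes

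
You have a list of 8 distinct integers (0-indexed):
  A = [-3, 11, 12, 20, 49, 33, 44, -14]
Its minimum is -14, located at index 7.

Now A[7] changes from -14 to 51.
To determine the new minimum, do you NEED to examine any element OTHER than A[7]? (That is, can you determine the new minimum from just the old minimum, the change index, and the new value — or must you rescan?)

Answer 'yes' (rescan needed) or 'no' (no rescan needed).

Answer: yes

Derivation:
Old min = -14 at index 7
Change at index 7: -14 -> 51
Index 7 WAS the min and new value 51 > old min -14. Must rescan other elements to find the new min.
Needs rescan: yes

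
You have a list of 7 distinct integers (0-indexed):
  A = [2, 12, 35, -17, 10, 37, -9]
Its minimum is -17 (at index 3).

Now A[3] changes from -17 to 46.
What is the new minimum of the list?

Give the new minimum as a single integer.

Old min = -17 (at index 3)
Change: A[3] -17 -> 46
Changed element WAS the min. Need to check: is 46 still <= all others?
  Min of remaining elements: -9
  New min = min(46, -9) = -9

Answer: -9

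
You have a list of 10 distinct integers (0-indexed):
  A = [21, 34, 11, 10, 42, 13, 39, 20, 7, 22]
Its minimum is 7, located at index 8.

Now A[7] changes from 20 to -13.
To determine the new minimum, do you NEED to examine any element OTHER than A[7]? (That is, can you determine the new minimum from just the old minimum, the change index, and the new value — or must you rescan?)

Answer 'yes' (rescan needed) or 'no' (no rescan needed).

Old min = 7 at index 8
Change at index 7: 20 -> -13
Index 7 was NOT the min. New min = min(7, -13). No rescan of other elements needed.
Needs rescan: no

Answer: no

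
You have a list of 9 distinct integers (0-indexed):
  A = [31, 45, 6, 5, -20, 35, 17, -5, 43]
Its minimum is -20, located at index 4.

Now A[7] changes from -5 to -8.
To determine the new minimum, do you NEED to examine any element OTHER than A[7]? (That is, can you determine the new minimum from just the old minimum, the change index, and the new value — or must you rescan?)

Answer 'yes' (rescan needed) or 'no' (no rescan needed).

Answer: no

Derivation:
Old min = -20 at index 4
Change at index 7: -5 -> -8
Index 7 was NOT the min. New min = min(-20, -8). No rescan of other elements needed.
Needs rescan: no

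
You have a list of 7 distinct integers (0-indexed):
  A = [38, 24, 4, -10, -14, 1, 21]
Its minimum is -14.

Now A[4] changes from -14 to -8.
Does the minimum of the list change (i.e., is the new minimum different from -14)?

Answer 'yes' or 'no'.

Answer: yes

Derivation:
Old min = -14
Change: A[4] -14 -> -8
Changed element was the min; new min must be rechecked.
New min = -10; changed? yes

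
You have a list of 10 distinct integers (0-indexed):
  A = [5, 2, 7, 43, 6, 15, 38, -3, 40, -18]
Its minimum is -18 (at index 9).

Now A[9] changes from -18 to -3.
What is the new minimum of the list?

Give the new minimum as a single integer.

Answer: -3

Derivation:
Old min = -18 (at index 9)
Change: A[9] -18 -> -3
Changed element WAS the min. Need to check: is -3 still <= all others?
  Min of remaining elements: -3
  New min = min(-3, -3) = -3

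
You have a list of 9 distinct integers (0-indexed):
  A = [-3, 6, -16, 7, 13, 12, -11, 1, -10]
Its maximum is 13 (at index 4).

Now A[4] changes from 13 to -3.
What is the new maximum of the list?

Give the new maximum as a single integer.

Old max = 13 (at index 4)
Change: A[4] 13 -> -3
Changed element WAS the max -> may need rescan.
  Max of remaining elements: 12
  New max = max(-3, 12) = 12

Answer: 12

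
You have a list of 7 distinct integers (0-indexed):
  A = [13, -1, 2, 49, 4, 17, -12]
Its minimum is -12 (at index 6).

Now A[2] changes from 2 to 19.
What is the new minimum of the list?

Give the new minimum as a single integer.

Answer: -12

Derivation:
Old min = -12 (at index 6)
Change: A[2] 2 -> 19
Changed element was NOT the old min.
  New min = min(old_min, new_val) = min(-12, 19) = -12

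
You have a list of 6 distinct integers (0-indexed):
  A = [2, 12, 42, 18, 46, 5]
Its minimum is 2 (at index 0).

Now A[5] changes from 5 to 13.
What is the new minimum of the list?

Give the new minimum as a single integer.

Old min = 2 (at index 0)
Change: A[5] 5 -> 13
Changed element was NOT the old min.
  New min = min(old_min, new_val) = min(2, 13) = 2

Answer: 2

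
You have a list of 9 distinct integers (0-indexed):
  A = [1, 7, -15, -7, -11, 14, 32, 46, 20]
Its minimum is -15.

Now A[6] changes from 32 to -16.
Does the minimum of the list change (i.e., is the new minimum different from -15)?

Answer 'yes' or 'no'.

Old min = -15
Change: A[6] 32 -> -16
Changed element was NOT the min; min changes only if -16 < -15.
New min = -16; changed? yes

Answer: yes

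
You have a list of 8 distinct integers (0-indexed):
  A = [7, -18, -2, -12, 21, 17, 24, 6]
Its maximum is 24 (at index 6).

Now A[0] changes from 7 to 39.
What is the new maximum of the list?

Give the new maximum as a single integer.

Old max = 24 (at index 6)
Change: A[0] 7 -> 39
Changed element was NOT the old max.
  New max = max(old_max, new_val) = max(24, 39) = 39

Answer: 39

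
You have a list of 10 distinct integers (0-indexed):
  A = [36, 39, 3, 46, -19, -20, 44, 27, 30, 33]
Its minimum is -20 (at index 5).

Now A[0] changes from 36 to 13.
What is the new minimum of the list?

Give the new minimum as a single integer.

Old min = -20 (at index 5)
Change: A[0] 36 -> 13
Changed element was NOT the old min.
  New min = min(old_min, new_val) = min(-20, 13) = -20

Answer: -20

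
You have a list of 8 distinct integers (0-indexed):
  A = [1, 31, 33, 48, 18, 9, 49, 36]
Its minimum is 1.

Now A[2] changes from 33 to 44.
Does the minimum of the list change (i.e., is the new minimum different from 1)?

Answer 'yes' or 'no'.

Old min = 1
Change: A[2] 33 -> 44
Changed element was NOT the min; min changes only if 44 < 1.
New min = 1; changed? no

Answer: no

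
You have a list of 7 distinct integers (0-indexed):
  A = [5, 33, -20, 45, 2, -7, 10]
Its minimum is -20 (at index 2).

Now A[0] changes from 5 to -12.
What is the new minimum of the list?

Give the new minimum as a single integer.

Old min = -20 (at index 2)
Change: A[0] 5 -> -12
Changed element was NOT the old min.
  New min = min(old_min, new_val) = min(-20, -12) = -20

Answer: -20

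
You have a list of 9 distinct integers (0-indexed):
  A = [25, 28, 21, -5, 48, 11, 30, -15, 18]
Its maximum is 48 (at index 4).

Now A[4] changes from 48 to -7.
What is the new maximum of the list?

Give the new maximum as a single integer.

Old max = 48 (at index 4)
Change: A[4] 48 -> -7
Changed element WAS the max -> may need rescan.
  Max of remaining elements: 30
  New max = max(-7, 30) = 30

Answer: 30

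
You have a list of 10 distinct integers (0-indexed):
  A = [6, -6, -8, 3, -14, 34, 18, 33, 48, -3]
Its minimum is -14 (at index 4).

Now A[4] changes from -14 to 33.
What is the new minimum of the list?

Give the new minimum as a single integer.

Answer: -8

Derivation:
Old min = -14 (at index 4)
Change: A[4] -14 -> 33
Changed element WAS the min. Need to check: is 33 still <= all others?
  Min of remaining elements: -8
  New min = min(33, -8) = -8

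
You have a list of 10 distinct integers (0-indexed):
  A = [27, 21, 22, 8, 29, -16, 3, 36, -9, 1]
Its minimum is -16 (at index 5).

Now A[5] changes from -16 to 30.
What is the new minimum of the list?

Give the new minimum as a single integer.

Old min = -16 (at index 5)
Change: A[5] -16 -> 30
Changed element WAS the min. Need to check: is 30 still <= all others?
  Min of remaining elements: -9
  New min = min(30, -9) = -9

Answer: -9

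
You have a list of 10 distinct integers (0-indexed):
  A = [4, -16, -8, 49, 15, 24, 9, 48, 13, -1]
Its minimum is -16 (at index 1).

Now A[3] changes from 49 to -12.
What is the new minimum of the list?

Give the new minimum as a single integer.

Answer: -16

Derivation:
Old min = -16 (at index 1)
Change: A[3] 49 -> -12
Changed element was NOT the old min.
  New min = min(old_min, new_val) = min(-16, -12) = -16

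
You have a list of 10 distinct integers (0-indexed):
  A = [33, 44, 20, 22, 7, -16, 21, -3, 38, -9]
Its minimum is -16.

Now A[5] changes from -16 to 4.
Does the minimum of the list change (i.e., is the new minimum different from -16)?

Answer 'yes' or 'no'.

Answer: yes

Derivation:
Old min = -16
Change: A[5] -16 -> 4
Changed element was the min; new min must be rechecked.
New min = -9; changed? yes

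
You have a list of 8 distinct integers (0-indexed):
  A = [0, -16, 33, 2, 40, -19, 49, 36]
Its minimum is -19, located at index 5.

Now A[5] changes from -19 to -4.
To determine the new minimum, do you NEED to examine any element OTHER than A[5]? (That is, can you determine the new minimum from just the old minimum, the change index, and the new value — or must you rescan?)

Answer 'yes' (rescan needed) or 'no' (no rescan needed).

Old min = -19 at index 5
Change at index 5: -19 -> -4
Index 5 WAS the min and new value -4 > old min -19. Must rescan other elements to find the new min.
Needs rescan: yes

Answer: yes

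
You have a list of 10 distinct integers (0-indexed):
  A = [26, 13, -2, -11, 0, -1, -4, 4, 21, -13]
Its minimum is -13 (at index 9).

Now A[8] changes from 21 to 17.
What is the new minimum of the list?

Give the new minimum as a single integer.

Old min = -13 (at index 9)
Change: A[8] 21 -> 17
Changed element was NOT the old min.
  New min = min(old_min, new_val) = min(-13, 17) = -13

Answer: -13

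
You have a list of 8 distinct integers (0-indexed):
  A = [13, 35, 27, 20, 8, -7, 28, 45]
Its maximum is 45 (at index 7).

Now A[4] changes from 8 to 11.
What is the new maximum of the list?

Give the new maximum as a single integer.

Old max = 45 (at index 7)
Change: A[4] 8 -> 11
Changed element was NOT the old max.
  New max = max(old_max, new_val) = max(45, 11) = 45

Answer: 45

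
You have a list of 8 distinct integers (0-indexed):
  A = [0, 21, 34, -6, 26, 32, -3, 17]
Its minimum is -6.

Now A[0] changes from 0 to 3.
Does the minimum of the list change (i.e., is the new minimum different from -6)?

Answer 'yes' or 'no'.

Answer: no

Derivation:
Old min = -6
Change: A[0] 0 -> 3
Changed element was NOT the min; min changes only if 3 < -6.
New min = -6; changed? no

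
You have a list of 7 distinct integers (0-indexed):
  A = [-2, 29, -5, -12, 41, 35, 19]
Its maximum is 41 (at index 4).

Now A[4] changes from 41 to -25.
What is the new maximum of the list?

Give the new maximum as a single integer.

Answer: 35

Derivation:
Old max = 41 (at index 4)
Change: A[4] 41 -> -25
Changed element WAS the max -> may need rescan.
  Max of remaining elements: 35
  New max = max(-25, 35) = 35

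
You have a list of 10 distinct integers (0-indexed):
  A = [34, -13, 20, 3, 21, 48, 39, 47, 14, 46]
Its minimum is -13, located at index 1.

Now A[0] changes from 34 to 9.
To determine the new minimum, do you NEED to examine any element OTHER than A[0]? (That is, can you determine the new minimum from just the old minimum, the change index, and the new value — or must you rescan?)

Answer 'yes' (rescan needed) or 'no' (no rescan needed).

Old min = -13 at index 1
Change at index 0: 34 -> 9
Index 0 was NOT the min. New min = min(-13, 9). No rescan of other elements needed.
Needs rescan: no

Answer: no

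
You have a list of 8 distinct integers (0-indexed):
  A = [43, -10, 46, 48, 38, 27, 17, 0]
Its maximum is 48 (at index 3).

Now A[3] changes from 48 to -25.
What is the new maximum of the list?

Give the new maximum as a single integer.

Answer: 46

Derivation:
Old max = 48 (at index 3)
Change: A[3] 48 -> -25
Changed element WAS the max -> may need rescan.
  Max of remaining elements: 46
  New max = max(-25, 46) = 46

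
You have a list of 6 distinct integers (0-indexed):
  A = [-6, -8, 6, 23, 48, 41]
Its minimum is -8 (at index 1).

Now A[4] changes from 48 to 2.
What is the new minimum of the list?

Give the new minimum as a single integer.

Answer: -8

Derivation:
Old min = -8 (at index 1)
Change: A[4] 48 -> 2
Changed element was NOT the old min.
  New min = min(old_min, new_val) = min(-8, 2) = -8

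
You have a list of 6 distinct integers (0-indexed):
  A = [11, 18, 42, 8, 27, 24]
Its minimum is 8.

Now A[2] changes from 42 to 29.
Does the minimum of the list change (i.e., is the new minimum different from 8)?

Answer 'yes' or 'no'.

Answer: no

Derivation:
Old min = 8
Change: A[2] 42 -> 29
Changed element was NOT the min; min changes only if 29 < 8.
New min = 8; changed? no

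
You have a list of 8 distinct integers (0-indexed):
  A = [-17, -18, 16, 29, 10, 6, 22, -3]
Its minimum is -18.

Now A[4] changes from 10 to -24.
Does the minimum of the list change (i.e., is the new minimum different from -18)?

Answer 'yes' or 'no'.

Answer: yes

Derivation:
Old min = -18
Change: A[4] 10 -> -24
Changed element was NOT the min; min changes only if -24 < -18.
New min = -24; changed? yes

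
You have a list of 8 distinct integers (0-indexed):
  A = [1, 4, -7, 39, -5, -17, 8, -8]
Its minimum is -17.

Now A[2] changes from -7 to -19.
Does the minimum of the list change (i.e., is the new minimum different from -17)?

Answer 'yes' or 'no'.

Old min = -17
Change: A[2] -7 -> -19
Changed element was NOT the min; min changes only if -19 < -17.
New min = -19; changed? yes

Answer: yes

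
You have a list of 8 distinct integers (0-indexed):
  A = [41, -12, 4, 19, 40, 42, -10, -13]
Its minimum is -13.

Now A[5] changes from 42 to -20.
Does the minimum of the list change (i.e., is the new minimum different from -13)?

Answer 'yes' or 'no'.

Old min = -13
Change: A[5] 42 -> -20
Changed element was NOT the min; min changes only if -20 < -13.
New min = -20; changed? yes

Answer: yes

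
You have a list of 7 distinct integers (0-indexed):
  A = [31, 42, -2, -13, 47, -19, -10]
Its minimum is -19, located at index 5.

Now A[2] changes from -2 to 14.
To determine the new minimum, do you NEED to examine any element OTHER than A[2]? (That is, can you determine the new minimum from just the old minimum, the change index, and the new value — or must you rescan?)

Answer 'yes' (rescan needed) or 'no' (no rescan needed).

Old min = -19 at index 5
Change at index 2: -2 -> 14
Index 2 was NOT the min. New min = min(-19, 14). No rescan of other elements needed.
Needs rescan: no

Answer: no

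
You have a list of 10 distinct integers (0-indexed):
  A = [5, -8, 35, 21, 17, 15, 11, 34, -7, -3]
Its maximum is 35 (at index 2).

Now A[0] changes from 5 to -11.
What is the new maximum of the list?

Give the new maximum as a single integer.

Old max = 35 (at index 2)
Change: A[0] 5 -> -11
Changed element was NOT the old max.
  New max = max(old_max, new_val) = max(35, -11) = 35

Answer: 35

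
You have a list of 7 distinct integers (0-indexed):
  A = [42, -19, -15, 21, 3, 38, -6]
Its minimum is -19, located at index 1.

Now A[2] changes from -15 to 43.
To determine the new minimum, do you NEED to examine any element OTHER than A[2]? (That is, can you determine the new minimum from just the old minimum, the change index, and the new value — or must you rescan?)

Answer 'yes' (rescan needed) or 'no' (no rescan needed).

Old min = -19 at index 1
Change at index 2: -15 -> 43
Index 2 was NOT the min. New min = min(-19, 43). No rescan of other elements needed.
Needs rescan: no

Answer: no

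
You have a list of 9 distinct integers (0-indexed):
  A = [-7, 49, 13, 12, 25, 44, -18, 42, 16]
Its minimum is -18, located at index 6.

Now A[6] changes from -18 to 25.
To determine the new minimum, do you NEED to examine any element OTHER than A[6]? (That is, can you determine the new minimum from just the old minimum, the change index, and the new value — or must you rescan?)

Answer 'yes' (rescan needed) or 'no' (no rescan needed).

Old min = -18 at index 6
Change at index 6: -18 -> 25
Index 6 WAS the min and new value 25 > old min -18. Must rescan other elements to find the new min.
Needs rescan: yes

Answer: yes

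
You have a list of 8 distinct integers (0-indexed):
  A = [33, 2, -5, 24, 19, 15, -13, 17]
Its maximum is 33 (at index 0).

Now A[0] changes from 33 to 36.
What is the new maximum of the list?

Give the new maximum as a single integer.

Answer: 36

Derivation:
Old max = 33 (at index 0)
Change: A[0] 33 -> 36
Changed element WAS the max -> may need rescan.
  Max of remaining elements: 24
  New max = max(36, 24) = 36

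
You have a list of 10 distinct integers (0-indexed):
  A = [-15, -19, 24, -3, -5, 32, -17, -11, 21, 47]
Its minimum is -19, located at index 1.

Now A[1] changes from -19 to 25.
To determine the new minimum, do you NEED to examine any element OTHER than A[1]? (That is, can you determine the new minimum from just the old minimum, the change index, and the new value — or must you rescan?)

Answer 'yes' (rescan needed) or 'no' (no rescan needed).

Old min = -19 at index 1
Change at index 1: -19 -> 25
Index 1 WAS the min and new value 25 > old min -19. Must rescan other elements to find the new min.
Needs rescan: yes

Answer: yes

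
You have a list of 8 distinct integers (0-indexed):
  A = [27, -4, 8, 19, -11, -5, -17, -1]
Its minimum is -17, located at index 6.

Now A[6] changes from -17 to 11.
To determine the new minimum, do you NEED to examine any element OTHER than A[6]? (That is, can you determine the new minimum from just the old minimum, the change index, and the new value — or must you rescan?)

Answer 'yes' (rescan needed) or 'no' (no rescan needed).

Old min = -17 at index 6
Change at index 6: -17 -> 11
Index 6 WAS the min and new value 11 > old min -17. Must rescan other elements to find the new min.
Needs rescan: yes

Answer: yes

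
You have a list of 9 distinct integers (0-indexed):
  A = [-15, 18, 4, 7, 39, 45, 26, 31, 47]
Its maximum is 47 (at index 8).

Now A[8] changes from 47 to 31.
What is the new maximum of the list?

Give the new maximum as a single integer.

Answer: 45

Derivation:
Old max = 47 (at index 8)
Change: A[8] 47 -> 31
Changed element WAS the max -> may need rescan.
  Max of remaining elements: 45
  New max = max(31, 45) = 45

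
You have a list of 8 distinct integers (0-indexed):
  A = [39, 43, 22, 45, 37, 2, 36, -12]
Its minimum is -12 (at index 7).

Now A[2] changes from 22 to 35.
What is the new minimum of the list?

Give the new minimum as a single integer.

Old min = -12 (at index 7)
Change: A[2] 22 -> 35
Changed element was NOT the old min.
  New min = min(old_min, new_val) = min(-12, 35) = -12

Answer: -12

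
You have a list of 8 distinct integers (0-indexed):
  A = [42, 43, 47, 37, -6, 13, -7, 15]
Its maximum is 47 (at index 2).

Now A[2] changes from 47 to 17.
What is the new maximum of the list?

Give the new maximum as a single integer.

Old max = 47 (at index 2)
Change: A[2] 47 -> 17
Changed element WAS the max -> may need rescan.
  Max of remaining elements: 43
  New max = max(17, 43) = 43

Answer: 43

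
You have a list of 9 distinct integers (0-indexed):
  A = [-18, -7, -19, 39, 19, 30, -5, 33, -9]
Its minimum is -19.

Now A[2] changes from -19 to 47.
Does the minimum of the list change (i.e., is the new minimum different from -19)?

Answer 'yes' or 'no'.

Answer: yes

Derivation:
Old min = -19
Change: A[2] -19 -> 47
Changed element was the min; new min must be rechecked.
New min = -18; changed? yes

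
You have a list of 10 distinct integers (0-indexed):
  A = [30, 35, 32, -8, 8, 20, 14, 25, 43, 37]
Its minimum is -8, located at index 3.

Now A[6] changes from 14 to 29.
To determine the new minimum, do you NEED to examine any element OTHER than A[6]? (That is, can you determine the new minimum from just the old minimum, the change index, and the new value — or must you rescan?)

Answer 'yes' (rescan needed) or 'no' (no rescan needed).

Answer: no

Derivation:
Old min = -8 at index 3
Change at index 6: 14 -> 29
Index 6 was NOT the min. New min = min(-8, 29). No rescan of other elements needed.
Needs rescan: no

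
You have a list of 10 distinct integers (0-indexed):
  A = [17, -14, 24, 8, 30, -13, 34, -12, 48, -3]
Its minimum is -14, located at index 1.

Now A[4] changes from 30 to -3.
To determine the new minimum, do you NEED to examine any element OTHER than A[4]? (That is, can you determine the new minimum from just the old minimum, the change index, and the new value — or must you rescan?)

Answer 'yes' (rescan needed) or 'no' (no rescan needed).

Answer: no

Derivation:
Old min = -14 at index 1
Change at index 4: 30 -> -3
Index 4 was NOT the min. New min = min(-14, -3). No rescan of other elements needed.
Needs rescan: no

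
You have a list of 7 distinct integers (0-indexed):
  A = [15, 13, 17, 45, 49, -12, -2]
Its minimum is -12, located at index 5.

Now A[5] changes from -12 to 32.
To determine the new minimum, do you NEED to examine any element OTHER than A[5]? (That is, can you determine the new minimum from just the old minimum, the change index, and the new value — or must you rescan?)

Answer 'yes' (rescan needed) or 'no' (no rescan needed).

Answer: yes

Derivation:
Old min = -12 at index 5
Change at index 5: -12 -> 32
Index 5 WAS the min and new value 32 > old min -12. Must rescan other elements to find the new min.
Needs rescan: yes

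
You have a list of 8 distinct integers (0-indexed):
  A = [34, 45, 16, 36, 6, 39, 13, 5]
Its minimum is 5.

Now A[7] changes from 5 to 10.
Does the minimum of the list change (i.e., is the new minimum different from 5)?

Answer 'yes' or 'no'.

Answer: yes

Derivation:
Old min = 5
Change: A[7] 5 -> 10
Changed element was the min; new min must be rechecked.
New min = 6; changed? yes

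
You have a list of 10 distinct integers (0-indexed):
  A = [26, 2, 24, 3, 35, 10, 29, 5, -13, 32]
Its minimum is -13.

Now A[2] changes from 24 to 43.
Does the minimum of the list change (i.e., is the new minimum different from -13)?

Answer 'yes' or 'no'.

Old min = -13
Change: A[2] 24 -> 43
Changed element was NOT the min; min changes only if 43 < -13.
New min = -13; changed? no

Answer: no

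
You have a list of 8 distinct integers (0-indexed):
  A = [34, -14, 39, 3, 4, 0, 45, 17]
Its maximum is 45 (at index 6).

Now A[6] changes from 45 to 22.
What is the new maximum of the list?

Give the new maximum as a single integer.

Old max = 45 (at index 6)
Change: A[6] 45 -> 22
Changed element WAS the max -> may need rescan.
  Max of remaining elements: 39
  New max = max(22, 39) = 39

Answer: 39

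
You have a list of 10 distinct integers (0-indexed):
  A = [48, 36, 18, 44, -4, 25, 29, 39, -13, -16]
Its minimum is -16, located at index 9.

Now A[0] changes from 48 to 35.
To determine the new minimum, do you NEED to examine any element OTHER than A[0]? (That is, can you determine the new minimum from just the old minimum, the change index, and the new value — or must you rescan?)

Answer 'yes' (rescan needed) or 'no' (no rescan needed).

Old min = -16 at index 9
Change at index 0: 48 -> 35
Index 0 was NOT the min. New min = min(-16, 35). No rescan of other elements needed.
Needs rescan: no

Answer: no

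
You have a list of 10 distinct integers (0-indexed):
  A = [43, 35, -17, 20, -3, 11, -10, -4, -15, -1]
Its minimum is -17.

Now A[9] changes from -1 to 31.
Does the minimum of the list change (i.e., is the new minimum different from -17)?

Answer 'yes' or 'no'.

Old min = -17
Change: A[9] -1 -> 31
Changed element was NOT the min; min changes only if 31 < -17.
New min = -17; changed? no

Answer: no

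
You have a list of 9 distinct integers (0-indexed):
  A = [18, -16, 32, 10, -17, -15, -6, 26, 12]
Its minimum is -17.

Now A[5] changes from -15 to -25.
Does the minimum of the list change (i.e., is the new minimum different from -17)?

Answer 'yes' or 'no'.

Answer: yes

Derivation:
Old min = -17
Change: A[5] -15 -> -25
Changed element was NOT the min; min changes only if -25 < -17.
New min = -25; changed? yes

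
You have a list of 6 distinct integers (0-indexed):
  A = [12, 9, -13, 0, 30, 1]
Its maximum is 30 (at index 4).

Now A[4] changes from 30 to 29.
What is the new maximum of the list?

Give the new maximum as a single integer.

Answer: 29

Derivation:
Old max = 30 (at index 4)
Change: A[4] 30 -> 29
Changed element WAS the max -> may need rescan.
  Max of remaining elements: 12
  New max = max(29, 12) = 29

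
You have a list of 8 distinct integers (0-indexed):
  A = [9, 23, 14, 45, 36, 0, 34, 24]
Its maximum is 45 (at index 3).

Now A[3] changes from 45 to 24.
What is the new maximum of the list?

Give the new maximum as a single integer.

Answer: 36

Derivation:
Old max = 45 (at index 3)
Change: A[3] 45 -> 24
Changed element WAS the max -> may need rescan.
  Max of remaining elements: 36
  New max = max(24, 36) = 36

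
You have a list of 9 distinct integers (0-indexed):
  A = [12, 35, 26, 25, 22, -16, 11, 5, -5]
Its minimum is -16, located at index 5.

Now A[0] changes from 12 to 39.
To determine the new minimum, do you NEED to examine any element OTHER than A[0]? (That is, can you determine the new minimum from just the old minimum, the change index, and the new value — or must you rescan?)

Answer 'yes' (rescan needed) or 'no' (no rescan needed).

Old min = -16 at index 5
Change at index 0: 12 -> 39
Index 0 was NOT the min. New min = min(-16, 39). No rescan of other elements needed.
Needs rescan: no

Answer: no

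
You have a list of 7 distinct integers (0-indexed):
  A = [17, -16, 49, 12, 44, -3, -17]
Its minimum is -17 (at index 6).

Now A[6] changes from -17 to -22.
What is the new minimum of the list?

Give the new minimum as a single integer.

Old min = -17 (at index 6)
Change: A[6] -17 -> -22
Changed element WAS the min. Need to check: is -22 still <= all others?
  Min of remaining elements: -16
  New min = min(-22, -16) = -22

Answer: -22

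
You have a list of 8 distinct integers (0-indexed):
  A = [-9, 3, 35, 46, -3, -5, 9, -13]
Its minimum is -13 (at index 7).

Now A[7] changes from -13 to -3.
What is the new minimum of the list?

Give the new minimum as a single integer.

Answer: -9

Derivation:
Old min = -13 (at index 7)
Change: A[7] -13 -> -3
Changed element WAS the min. Need to check: is -3 still <= all others?
  Min of remaining elements: -9
  New min = min(-3, -9) = -9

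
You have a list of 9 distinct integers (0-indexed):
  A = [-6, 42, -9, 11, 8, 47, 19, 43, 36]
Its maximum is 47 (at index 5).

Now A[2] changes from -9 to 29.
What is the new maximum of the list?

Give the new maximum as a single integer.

Answer: 47

Derivation:
Old max = 47 (at index 5)
Change: A[2] -9 -> 29
Changed element was NOT the old max.
  New max = max(old_max, new_val) = max(47, 29) = 47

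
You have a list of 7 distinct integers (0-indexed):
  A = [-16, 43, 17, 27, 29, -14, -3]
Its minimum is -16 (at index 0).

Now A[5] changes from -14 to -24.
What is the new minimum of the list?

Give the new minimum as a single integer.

Old min = -16 (at index 0)
Change: A[5] -14 -> -24
Changed element was NOT the old min.
  New min = min(old_min, new_val) = min(-16, -24) = -24

Answer: -24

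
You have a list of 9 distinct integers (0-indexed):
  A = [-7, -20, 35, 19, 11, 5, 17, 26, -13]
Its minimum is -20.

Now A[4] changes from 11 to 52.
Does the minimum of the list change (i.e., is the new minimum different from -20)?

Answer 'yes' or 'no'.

Old min = -20
Change: A[4] 11 -> 52
Changed element was NOT the min; min changes only if 52 < -20.
New min = -20; changed? no

Answer: no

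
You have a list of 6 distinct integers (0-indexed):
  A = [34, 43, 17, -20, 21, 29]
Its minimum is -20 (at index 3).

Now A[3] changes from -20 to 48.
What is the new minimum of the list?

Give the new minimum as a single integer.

Old min = -20 (at index 3)
Change: A[3] -20 -> 48
Changed element WAS the min. Need to check: is 48 still <= all others?
  Min of remaining elements: 17
  New min = min(48, 17) = 17

Answer: 17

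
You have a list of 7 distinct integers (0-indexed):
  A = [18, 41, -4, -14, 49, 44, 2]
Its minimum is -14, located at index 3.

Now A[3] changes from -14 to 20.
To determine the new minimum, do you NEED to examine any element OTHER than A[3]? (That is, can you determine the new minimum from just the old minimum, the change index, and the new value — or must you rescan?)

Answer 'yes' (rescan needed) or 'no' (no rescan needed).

Old min = -14 at index 3
Change at index 3: -14 -> 20
Index 3 WAS the min and new value 20 > old min -14. Must rescan other elements to find the new min.
Needs rescan: yes

Answer: yes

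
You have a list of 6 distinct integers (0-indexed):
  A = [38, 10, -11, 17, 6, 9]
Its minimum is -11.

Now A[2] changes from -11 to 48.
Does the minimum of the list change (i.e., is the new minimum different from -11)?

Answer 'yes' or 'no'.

Answer: yes

Derivation:
Old min = -11
Change: A[2] -11 -> 48
Changed element was the min; new min must be rechecked.
New min = 6; changed? yes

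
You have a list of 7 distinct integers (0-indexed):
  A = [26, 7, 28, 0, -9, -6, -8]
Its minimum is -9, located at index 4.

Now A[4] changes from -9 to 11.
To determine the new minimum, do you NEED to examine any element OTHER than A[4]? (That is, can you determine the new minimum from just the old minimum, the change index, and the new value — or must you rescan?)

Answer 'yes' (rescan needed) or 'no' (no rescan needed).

Old min = -9 at index 4
Change at index 4: -9 -> 11
Index 4 WAS the min and new value 11 > old min -9. Must rescan other elements to find the new min.
Needs rescan: yes

Answer: yes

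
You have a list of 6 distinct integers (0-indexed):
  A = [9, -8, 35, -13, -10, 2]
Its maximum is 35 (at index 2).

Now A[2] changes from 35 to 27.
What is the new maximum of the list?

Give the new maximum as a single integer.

Old max = 35 (at index 2)
Change: A[2] 35 -> 27
Changed element WAS the max -> may need rescan.
  Max of remaining elements: 9
  New max = max(27, 9) = 27

Answer: 27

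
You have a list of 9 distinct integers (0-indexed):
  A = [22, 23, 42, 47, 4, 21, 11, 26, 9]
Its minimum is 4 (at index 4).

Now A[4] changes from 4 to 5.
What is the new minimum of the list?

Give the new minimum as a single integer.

Answer: 5

Derivation:
Old min = 4 (at index 4)
Change: A[4] 4 -> 5
Changed element WAS the min. Need to check: is 5 still <= all others?
  Min of remaining elements: 9
  New min = min(5, 9) = 5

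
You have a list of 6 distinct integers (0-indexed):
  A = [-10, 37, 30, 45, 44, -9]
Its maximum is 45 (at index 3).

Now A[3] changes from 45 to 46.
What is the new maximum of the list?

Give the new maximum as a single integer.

Old max = 45 (at index 3)
Change: A[3] 45 -> 46
Changed element WAS the max -> may need rescan.
  Max of remaining elements: 44
  New max = max(46, 44) = 46

Answer: 46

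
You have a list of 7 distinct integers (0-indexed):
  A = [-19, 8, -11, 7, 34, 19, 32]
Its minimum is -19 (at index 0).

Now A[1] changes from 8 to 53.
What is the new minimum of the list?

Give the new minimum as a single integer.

Answer: -19

Derivation:
Old min = -19 (at index 0)
Change: A[1] 8 -> 53
Changed element was NOT the old min.
  New min = min(old_min, new_val) = min(-19, 53) = -19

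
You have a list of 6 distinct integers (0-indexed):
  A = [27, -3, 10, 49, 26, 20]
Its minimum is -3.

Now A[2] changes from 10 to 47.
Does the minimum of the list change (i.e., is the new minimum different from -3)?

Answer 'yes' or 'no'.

Old min = -3
Change: A[2] 10 -> 47
Changed element was NOT the min; min changes only if 47 < -3.
New min = -3; changed? no

Answer: no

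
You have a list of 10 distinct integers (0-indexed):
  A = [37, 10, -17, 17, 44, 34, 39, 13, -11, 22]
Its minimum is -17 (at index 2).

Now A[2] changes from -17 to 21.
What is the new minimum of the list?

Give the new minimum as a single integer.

Answer: -11

Derivation:
Old min = -17 (at index 2)
Change: A[2] -17 -> 21
Changed element WAS the min. Need to check: is 21 still <= all others?
  Min of remaining elements: -11
  New min = min(21, -11) = -11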